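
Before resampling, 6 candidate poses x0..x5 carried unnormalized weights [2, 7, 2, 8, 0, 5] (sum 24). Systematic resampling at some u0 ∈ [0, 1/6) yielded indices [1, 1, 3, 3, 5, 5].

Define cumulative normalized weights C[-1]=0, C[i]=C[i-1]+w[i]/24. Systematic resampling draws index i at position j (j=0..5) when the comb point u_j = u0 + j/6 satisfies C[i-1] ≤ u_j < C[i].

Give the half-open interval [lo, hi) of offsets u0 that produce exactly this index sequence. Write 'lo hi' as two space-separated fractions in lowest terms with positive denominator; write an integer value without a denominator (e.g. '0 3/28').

1/8 1/6

C = [1/12, 3/8, 11/24, 19/24, 19/24, 1]
j=0 picked index 1: u0 ∈ [1/12, 3/8)
j=1 picked index 1: u0 ∈ [-1/12, 5/24)
j=2 picked index 3: u0 ∈ [1/8, 11/24)
j=3 picked index 3: u0 ∈ [-1/24, 7/24)
j=4 picked index 5: u0 ∈ [1/8, 1/3)
j=5 picked index 5: u0 ∈ [-1/24, 1/6)
intersection: [1/8, 1/6)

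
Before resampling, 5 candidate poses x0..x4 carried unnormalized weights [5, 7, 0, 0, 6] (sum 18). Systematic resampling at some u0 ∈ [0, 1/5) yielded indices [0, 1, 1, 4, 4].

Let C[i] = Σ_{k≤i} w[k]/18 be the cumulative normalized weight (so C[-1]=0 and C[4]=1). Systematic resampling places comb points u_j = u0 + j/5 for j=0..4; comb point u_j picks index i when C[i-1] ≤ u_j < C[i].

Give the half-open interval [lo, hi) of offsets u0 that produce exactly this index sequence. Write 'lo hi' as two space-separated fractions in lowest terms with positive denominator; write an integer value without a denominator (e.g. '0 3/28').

C = [5/18, 2/3, 2/3, 2/3, 1]
j=0 picked index 0: u0 ∈ [0, 5/18)
j=1 picked index 1: u0 ∈ [7/90, 7/15)
j=2 picked index 1: u0 ∈ [-11/90, 4/15)
j=3 picked index 4: u0 ∈ [1/15, 2/5)
j=4 picked index 4: u0 ∈ [-2/15, 1/5)
intersection: [7/90, 1/5)

7/90 1/5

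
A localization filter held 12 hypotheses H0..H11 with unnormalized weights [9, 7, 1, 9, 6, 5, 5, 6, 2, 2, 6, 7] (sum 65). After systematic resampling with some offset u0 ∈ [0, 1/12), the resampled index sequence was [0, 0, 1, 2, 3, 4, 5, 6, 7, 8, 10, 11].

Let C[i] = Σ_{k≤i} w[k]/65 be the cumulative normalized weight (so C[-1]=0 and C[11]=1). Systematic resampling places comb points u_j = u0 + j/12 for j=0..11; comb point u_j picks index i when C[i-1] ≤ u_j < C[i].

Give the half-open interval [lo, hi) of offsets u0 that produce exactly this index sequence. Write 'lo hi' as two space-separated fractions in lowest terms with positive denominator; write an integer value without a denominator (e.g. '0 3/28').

0 3/260

C = [9/65, 16/65, 17/65, 2/5, 32/65, 37/65, 42/65, 48/65, 10/13, 4/5, 58/65, 1]
j=0 picked index 0: u0 ∈ [0, 9/65)
j=1 picked index 0: u0 ∈ [-1/12, 43/780)
j=2 picked index 1: u0 ∈ [-11/390, 31/390)
j=3 picked index 2: u0 ∈ [-1/260, 3/260)
j=4 picked index 3: u0 ∈ [-14/195, 1/15)
j=5 picked index 4: u0 ∈ [-1/60, 59/780)
j=6 picked index 5: u0 ∈ [-1/130, 9/130)
j=7 picked index 6: u0 ∈ [-11/780, 49/780)
j=8 picked index 7: u0 ∈ [-4/195, 14/195)
j=9 picked index 8: u0 ∈ [-3/260, 1/52)
j=10 picked index 10: u0 ∈ [-1/30, 23/390)
j=11 picked index 11: u0 ∈ [-19/780, 1/12)
intersection: [0, 3/260)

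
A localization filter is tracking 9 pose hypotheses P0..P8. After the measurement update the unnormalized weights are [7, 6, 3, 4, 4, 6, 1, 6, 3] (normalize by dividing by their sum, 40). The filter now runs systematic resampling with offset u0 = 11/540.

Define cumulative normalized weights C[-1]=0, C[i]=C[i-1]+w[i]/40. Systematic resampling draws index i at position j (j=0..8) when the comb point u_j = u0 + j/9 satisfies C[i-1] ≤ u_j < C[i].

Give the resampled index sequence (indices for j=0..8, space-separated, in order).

0 0 1 2 3 4 5 7 7

C = [7/40, 13/40, 2/5, 1/2, 3/5, 3/4, 31/40, 37/40, 1]
j=0: u_0=11/540 ∈ [0, 7/40) → index 0
j=1: u_1=71/540 ∈ [0, 7/40) → index 0
j=2: u_2=131/540 ∈ [7/40, 13/40) → index 1
j=3: u_3=191/540 ∈ [13/40, 2/5) → index 2
j=4: u_4=251/540 ∈ [2/5, 1/2) → index 3
j=5: u_5=311/540 ∈ [1/2, 3/5) → index 4
j=6: u_6=371/540 ∈ [3/5, 3/4) → index 5
j=7: u_7=431/540 ∈ [31/40, 37/40) → index 7
j=8: u_8=491/540 ∈ [31/40, 37/40) → index 7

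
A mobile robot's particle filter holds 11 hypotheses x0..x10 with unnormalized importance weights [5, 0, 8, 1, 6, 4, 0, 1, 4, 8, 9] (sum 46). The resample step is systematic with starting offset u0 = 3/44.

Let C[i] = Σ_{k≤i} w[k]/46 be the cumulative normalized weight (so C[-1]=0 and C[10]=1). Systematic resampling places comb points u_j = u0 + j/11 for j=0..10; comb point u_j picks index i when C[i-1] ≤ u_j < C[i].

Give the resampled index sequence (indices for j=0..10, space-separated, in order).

C = [5/46, 5/46, 13/46, 7/23, 10/23, 12/23, 12/23, 25/46, 29/46, 37/46, 1]
j=0: u_0=3/44 ∈ [0, 5/46) → index 0
j=1: u_1=7/44 ∈ [5/46, 13/46) → index 2
j=2: u_2=1/4 ∈ [5/46, 13/46) → index 2
j=3: u_3=15/44 ∈ [7/23, 10/23) → index 4
j=4: u_4=19/44 ∈ [7/23, 10/23) → index 4
j=5: u_5=23/44 ∈ [12/23, 25/46) → index 7
j=6: u_6=27/44 ∈ [25/46, 29/46) → index 8
j=7: u_7=31/44 ∈ [29/46, 37/46) → index 9
j=8: u_8=35/44 ∈ [29/46, 37/46) → index 9
j=9: u_9=39/44 ∈ [37/46, 1) → index 10
j=10: u_10=43/44 ∈ [37/46, 1) → index 10

0 2 2 4 4 7 8 9 9 10 10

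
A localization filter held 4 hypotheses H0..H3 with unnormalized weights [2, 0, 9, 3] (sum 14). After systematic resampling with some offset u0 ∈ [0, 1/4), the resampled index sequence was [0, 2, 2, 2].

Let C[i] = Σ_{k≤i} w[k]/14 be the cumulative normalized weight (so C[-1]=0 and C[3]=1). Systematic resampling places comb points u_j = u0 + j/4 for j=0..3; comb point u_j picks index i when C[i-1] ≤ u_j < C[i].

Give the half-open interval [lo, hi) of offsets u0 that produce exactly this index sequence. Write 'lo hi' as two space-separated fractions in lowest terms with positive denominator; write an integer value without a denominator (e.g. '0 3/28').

C = [1/7, 1/7, 11/14, 1]
j=0 picked index 0: u0 ∈ [0, 1/7)
j=1 picked index 2: u0 ∈ [-3/28, 15/28)
j=2 picked index 2: u0 ∈ [-5/14, 2/7)
j=3 picked index 2: u0 ∈ [-17/28, 1/28)
intersection: [0, 1/28)

0 1/28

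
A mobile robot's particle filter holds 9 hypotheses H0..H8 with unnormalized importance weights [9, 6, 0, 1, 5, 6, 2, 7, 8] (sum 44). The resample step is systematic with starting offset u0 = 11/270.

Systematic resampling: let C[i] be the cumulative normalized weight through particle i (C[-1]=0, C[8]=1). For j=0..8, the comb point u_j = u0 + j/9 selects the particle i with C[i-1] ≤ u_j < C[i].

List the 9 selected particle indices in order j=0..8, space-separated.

C = [9/44, 15/44, 15/44, 4/11, 21/44, 27/44, 29/44, 9/11, 1]
j=0: u_0=11/270 ∈ [0, 9/44) → index 0
j=1: u_1=41/270 ∈ [0, 9/44) → index 0
j=2: u_2=71/270 ∈ [9/44, 15/44) → index 1
j=3: u_3=101/270 ∈ [4/11, 21/44) → index 4
j=4: u_4=131/270 ∈ [21/44, 27/44) → index 5
j=5: u_5=161/270 ∈ [21/44, 27/44) → index 5
j=6: u_6=191/270 ∈ [29/44, 9/11) → index 7
j=7: u_7=221/270 ∈ [9/11, 1) → index 8
j=8: u_8=251/270 ∈ [9/11, 1) → index 8

0 0 1 4 5 5 7 8 8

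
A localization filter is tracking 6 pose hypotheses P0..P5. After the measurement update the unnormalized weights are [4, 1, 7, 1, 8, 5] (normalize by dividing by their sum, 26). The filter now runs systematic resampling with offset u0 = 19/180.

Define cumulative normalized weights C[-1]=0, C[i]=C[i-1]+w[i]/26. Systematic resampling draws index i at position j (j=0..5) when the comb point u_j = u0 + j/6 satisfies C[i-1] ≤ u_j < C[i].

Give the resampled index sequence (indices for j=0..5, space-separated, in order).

C = [2/13, 5/26, 6/13, 1/2, 21/26, 1]
j=0: u_0=19/180 ∈ [0, 2/13) → index 0
j=1: u_1=49/180 ∈ [5/26, 6/13) → index 2
j=2: u_2=79/180 ∈ [5/26, 6/13) → index 2
j=3: u_3=109/180 ∈ [1/2, 21/26) → index 4
j=4: u_4=139/180 ∈ [1/2, 21/26) → index 4
j=5: u_5=169/180 ∈ [21/26, 1) → index 5

0 2 2 4 4 5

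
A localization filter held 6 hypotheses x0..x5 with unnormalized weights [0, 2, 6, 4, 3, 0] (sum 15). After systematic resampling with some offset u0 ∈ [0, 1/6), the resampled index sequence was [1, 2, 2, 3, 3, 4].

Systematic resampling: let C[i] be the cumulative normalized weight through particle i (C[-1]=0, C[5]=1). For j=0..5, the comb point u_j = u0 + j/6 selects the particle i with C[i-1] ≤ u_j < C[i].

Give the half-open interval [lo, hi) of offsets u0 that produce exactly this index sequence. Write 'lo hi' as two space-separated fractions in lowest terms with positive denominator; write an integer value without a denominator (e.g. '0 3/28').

1/30 2/15

C = [0, 2/15, 8/15, 4/5, 1, 1]
j=0 picked index 1: u0 ∈ [0, 2/15)
j=1 picked index 2: u0 ∈ [-1/30, 11/30)
j=2 picked index 2: u0 ∈ [-1/5, 1/5)
j=3 picked index 3: u0 ∈ [1/30, 3/10)
j=4 picked index 3: u0 ∈ [-2/15, 2/15)
j=5 picked index 4: u0 ∈ [-1/30, 1/6)
intersection: [1/30, 2/15)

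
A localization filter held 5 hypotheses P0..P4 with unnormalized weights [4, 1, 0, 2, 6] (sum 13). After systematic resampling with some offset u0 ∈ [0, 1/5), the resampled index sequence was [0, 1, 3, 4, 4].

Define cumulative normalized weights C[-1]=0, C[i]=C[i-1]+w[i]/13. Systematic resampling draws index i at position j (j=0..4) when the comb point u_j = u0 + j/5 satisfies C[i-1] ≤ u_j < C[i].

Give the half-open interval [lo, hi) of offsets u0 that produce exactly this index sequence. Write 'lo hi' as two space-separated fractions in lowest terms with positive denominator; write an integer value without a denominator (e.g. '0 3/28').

7/65 9/65

C = [4/13, 5/13, 5/13, 7/13, 1]
j=0 picked index 0: u0 ∈ [0, 4/13)
j=1 picked index 1: u0 ∈ [7/65, 12/65)
j=2 picked index 3: u0 ∈ [-1/65, 9/65)
j=3 picked index 4: u0 ∈ [-4/65, 2/5)
j=4 picked index 4: u0 ∈ [-17/65, 1/5)
intersection: [7/65, 9/65)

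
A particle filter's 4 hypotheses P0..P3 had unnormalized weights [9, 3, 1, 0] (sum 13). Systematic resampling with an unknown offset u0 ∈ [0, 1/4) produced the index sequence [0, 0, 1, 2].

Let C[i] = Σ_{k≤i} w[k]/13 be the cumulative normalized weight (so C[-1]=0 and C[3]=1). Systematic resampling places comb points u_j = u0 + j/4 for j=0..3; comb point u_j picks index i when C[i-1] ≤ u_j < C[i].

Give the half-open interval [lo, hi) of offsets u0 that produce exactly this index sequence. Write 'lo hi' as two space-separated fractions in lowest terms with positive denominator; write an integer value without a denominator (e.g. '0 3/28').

5/26 1/4

C = [9/13, 12/13, 1, 1]
j=0 picked index 0: u0 ∈ [0, 9/13)
j=1 picked index 0: u0 ∈ [-1/4, 23/52)
j=2 picked index 1: u0 ∈ [5/26, 11/26)
j=3 picked index 2: u0 ∈ [9/52, 1/4)
intersection: [5/26, 1/4)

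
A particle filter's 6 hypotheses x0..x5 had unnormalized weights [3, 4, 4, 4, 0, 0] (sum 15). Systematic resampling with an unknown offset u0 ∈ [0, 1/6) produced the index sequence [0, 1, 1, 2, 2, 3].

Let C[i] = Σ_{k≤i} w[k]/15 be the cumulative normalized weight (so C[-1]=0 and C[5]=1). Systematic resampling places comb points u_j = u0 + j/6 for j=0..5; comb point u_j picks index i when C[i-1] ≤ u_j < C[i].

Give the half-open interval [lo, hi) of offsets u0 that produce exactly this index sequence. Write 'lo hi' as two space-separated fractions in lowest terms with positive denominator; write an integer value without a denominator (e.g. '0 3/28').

1/30 1/15

C = [1/5, 7/15, 11/15, 1, 1, 1]
j=0 picked index 0: u0 ∈ [0, 1/5)
j=1 picked index 1: u0 ∈ [1/30, 3/10)
j=2 picked index 1: u0 ∈ [-2/15, 2/15)
j=3 picked index 2: u0 ∈ [-1/30, 7/30)
j=4 picked index 2: u0 ∈ [-1/5, 1/15)
j=5 picked index 3: u0 ∈ [-1/10, 1/6)
intersection: [1/30, 1/15)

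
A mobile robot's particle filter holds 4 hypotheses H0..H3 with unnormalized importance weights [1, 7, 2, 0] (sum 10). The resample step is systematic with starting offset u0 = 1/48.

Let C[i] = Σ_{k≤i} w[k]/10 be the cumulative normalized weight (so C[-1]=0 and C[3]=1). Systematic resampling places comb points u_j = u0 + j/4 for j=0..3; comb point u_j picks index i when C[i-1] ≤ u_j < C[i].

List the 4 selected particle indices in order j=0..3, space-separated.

C = [1/10, 4/5, 1, 1]
j=0: u_0=1/48 ∈ [0, 1/10) → index 0
j=1: u_1=13/48 ∈ [1/10, 4/5) → index 1
j=2: u_2=25/48 ∈ [1/10, 4/5) → index 1
j=3: u_3=37/48 ∈ [1/10, 4/5) → index 1

0 1 1 1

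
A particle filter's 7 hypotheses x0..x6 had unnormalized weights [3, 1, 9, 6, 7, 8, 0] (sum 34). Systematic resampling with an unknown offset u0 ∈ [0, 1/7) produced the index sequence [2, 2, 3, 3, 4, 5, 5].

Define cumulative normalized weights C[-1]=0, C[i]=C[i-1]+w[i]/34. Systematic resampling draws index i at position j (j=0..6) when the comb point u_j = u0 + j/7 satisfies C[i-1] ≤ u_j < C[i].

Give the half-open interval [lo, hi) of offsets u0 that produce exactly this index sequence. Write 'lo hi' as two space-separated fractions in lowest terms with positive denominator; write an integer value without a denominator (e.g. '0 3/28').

C = [3/34, 2/17, 13/34, 19/34, 13/17, 1, 1]
j=0 picked index 2: u0 ∈ [2/17, 13/34)
j=1 picked index 2: u0 ∈ [-3/119, 57/238)
j=2 picked index 3: u0 ∈ [23/238, 65/238)
j=3 picked index 3: u0 ∈ [-11/238, 31/238)
j=4 picked index 4: u0 ∈ [-3/238, 23/119)
j=5 picked index 5: u0 ∈ [6/119, 2/7)
j=6 picked index 5: u0 ∈ [-11/119, 1/7)
intersection: [2/17, 31/238)

2/17 31/238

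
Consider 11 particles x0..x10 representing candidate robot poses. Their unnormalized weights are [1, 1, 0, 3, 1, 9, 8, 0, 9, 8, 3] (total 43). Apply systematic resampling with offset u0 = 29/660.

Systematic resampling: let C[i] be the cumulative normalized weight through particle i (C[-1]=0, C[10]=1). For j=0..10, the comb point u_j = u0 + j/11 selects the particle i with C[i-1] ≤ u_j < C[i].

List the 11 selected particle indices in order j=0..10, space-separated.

1 4 5 5 6 6 8 8 9 9 10

C = [1/43, 2/43, 2/43, 5/43, 6/43, 15/43, 23/43, 23/43, 32/43, 40/43, 1]
j=0: u_0=29/660 ∈ [1/43, 2/43) → index 1
j=1: u_1=89/660 ∈ [5/43, 6/43) → index 4
j=2: u_2=149/660 ∈ [6/43, 15/43) → index 5
j=3: u_3=19/60 ∈ [6/43, 15/43) → index 5
j=4: u_4=269/660 ∈ [15/43, 23/43) → index 6
j=5: u_5=329/660 ∈ [15/43, 23/43) → index 6
j=6: u_6=389/660 ∈ [23/43, 32/43) → index 8
j=7: u_7=449/660 ∈ [23/43, 32/43) → index 8
j=8: u_8=509/660 ∈ [32/43, 40/43) → index 9
j=9: u_9=569/660 ∈ [32/43, 40/43) → index 9
j=10: u_10=629/660 ∈ [40/43, 1) → index 10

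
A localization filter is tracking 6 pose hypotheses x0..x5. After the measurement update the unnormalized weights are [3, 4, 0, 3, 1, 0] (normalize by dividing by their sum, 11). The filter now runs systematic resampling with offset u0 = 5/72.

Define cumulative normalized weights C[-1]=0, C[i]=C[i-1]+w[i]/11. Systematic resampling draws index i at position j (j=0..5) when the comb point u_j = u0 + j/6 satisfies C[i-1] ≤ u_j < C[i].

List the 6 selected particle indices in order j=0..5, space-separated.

0 0 1 1 3 3

C = [3/11, 7/11, 7/11, 10/11, 1, 1]
j=0: u_0=5/72 ∈ [0, 3/11) → index 0
j=1: u_1=17/72 ∈ [0, 3/11) → index 0
j=2: u_2=29/72 ∈ [3/11, 7/11) → index 1
j=3: u_3=41/72 ∈ [3/11, 7/11) → index 1
j=4: u_4=53/72 ∈ [7/11, 10/11) → index 3
j=5: u_5=65/72 ∈ [7/11, 10/11) → index 3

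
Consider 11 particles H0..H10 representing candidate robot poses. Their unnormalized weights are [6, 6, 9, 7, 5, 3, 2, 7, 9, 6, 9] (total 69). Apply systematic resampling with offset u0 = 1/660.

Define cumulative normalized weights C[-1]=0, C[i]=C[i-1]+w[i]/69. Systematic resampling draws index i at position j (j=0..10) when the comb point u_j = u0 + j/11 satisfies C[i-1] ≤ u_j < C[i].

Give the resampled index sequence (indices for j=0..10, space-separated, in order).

C = [2/23, 4/23, 7/23, 28/69, 11/23, 12/23, 38/69, 15/23, 18/23, 20/23, 1]
j=0: u_0=1/660 ∈ [0, 2/23) → index 0
j=1: u_1=61/660 ∈ [2/23, 4/23) → index 1
j=2: u_2=11/60 ∈ [4/23, 7/23) → index 2
j=3: u_3=181/660 ∈ [4/23, 7/23) → index 2
j=4: u_4=241/660 ∈ [7/23, 28/69) → index 3
j=5: u_5=301/660 ∈ [28/69, 11/23) → index 4
j=6: u_6=361/660 ∈ [12/23, 38/69) → index 6
j=7: u_7=421/660 ∈ [38/69, 15/23) → index 7
j=8: u_8=481/660 ∈ [15/23, 18/23) → index 8
j=9: u_9=541/660 ∈ [18/23, 20/23) → index 9
j=10: u_10=601/660 ∈ [20/23, 1) → index 10

0 1 2 2 3 4 6 7 8 9 10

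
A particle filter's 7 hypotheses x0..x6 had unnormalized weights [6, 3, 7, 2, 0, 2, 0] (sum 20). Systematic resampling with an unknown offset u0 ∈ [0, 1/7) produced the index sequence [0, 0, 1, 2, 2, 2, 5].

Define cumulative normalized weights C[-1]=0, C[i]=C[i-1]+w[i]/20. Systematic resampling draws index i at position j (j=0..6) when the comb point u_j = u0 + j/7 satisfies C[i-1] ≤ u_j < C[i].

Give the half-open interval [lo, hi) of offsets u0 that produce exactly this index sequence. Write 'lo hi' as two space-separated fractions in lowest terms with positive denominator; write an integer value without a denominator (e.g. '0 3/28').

3/70 3/35

C = [3/10, 9/20, 4/5, 9/10, 9/10, 1, 1]
j=0 picked index 0: u0 ∈ [0, 3/10)
j=1 picked index 0: u0 ∈ [-1/7, 11/70)
j=2 picked index 1: u0 ∈ [1/70, 23/140)
j=3 picked index 2: u0 ∈ [3/140, 13/35)
j=4 picked index 2: u0 ∈ [-17/140, 8/35)
j=5 picked index 2: u0 ∈ [-37/140, 3/35)
j=6 picked index 5: u0 ∈ [3/70, 1/7)
intersection: [3/70, 3/35)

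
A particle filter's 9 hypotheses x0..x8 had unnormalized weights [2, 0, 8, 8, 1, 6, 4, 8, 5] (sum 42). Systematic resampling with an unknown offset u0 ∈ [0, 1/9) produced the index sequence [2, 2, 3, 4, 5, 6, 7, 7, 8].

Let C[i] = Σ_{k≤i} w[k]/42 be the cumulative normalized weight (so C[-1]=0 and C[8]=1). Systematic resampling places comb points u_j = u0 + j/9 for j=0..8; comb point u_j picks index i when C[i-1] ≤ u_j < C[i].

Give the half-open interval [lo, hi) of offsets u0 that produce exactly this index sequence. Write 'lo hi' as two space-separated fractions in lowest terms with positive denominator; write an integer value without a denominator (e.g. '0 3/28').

2/21 13/126

C = [1/21, 1/21, 5/21, 3/7, 19/42, 25/42, 29/42, 37/42, 1]
j=0 picked index 2: u0 ∈ [1/21, 5/21)
j=1 picked index 2: u0 ∈ [-4/63, 8/63)
j=2 picked index 3: u0 ∈ [1/63, 13/63)
j=3 picked index 4: u0 ∈ [2/21, 5/42)
j=4 picked index 5: u0 ∈ [1/126, 19/126)
j=5 picked index 6: u0 ∈ [5/126, 17/126)
j=6 picked index 7: u0 ∈ [1/42, 3/14)
j=7 picked index 7: u0 ∈ [-11/126, 13/126)
j=8 picked index 8: u0 ∈ [-1/126, 1/9)
intersection: [2/21, 13/126)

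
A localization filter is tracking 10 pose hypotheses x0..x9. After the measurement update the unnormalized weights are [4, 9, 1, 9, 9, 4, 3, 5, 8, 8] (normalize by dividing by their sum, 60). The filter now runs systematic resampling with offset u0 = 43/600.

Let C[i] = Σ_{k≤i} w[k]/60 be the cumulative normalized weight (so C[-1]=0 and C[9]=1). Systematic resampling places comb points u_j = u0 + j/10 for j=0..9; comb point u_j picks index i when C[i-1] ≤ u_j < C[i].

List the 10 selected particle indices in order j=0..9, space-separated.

C = [1/15, 13/60, 7/30, 23/60, 8/15, 3/5, 13/20, 11/15, 13/15, 1]
j=0: u_0=43/600 ∈ [1/15, 13/60) → index 1
j=1: u_1=103/600 ∈ [1/15, 13/60) → index 1
j=2: u_2=163/600 ∈ [7/30, 23/60) → index 3
j=3: u_3=223/600 ∈ [7/30, 23/60) → index 3
j=4: u_4=283/600 ∈ [23/60, 8/15) → index 4
j=5: u_5=343/600 ∈ [8/15, 3/5) → index 5
j=6: u_6=403/600 ∈ [13/20, 11/15) → index 7
j=7: u_7=463/600 ∈ [11/15, 13/15) → index 8
j=8: u_8=523/600 ∈ [13/15, 1) → index 9
j=9: u_9=583/600 ∈ [13/15, 1) → index 9

1 1 3 3 4 5 7 8 9 9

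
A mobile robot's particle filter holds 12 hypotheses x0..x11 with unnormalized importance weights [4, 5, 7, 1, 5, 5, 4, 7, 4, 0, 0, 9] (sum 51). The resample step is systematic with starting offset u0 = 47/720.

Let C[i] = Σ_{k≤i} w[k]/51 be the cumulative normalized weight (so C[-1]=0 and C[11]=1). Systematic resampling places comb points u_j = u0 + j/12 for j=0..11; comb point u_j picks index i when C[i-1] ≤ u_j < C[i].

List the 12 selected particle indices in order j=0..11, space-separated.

0 1 2 3 4 5 6 7 7 8 11 11

C = [4/51, 3/17, 16/51, 1/3, 22/51, 9/17, 31/51, 38/51, 14/17, 14/17, 14/17, 1]
j=0: u_0=47/720 ∈ [0, 4/51) → index 0
j=1: u_1=107/720 ∈ [4/51, 3/17) → index 1
j=2: u_2=167/720 ∈ [3/17, 16/51) → index 2
j=3: u_3=227/720 ∈ [16/51, 1/3) → index 3
j=4: u_4=287/720 ∈ [1/3, 22/51) → index 4
j=5: u_5=347/720 ∈ [22/51, 9/17) → index 5
j=6: u_6=407/720 ∈ [9/17, 31/51) → index 6
j=7: u_7=467/720 ∈ [31/51, 38/51) → index 7
j=8: u_8=527/720 ∈ [31/51, 38/51) → index 7
j=9: u_9=587/720 ∈ [38/51, 14/17) → index 8
j=10: u_10=647/720 ∈ [14/17, 1) → index 11
j=11: u_11=707/720 ∈ [14/17, 1) → index 11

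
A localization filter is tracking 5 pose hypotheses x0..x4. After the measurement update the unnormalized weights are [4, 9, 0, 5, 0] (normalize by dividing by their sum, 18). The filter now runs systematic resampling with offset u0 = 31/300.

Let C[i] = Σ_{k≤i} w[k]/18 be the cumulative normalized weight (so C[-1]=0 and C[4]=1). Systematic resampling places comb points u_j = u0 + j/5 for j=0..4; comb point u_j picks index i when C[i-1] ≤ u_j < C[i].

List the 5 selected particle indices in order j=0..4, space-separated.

C = [2/9, 13/18, 13/18, 1, 1]
j=0: u_0=31/300 ∈ [0, 2/9) → index 0
j=1: u_1=91/300 ∈ [2/9, 13/18) → index 1
j=2: u_2=151/300 ∈ [2/9, 13/18) → index 1
j=3: u_3=211/300 ∈ [2/9, 13/18) → index 1
j=4: u_4=271/300 ∈ [13/18, 1) → index 3

0 1 1 1 3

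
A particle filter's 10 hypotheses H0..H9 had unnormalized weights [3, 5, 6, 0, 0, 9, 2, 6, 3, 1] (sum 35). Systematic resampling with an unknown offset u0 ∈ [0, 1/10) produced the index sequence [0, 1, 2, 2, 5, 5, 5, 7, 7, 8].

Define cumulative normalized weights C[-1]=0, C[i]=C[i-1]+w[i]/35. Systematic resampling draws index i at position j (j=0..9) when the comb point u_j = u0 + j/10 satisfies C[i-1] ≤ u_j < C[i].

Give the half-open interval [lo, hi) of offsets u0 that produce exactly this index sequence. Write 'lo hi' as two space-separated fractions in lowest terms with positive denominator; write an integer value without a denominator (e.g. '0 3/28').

1/35 2/35

C = [3/35, 8/35, 2/5, 2/5, 2/5, 23/35, 5/7, 31/35, 34/35, 1]
j=0 picked index 0: u0 ∈ [0, 3/35)
j=1 picked index 1: u0 ∈ [-1/70, 9/70)
j=2 picked index 2: u0 ∈ [1/35, 1/5)
j=3 picked index 2: u0 ∈ [-1/14, 1/10)
j=4 picked index 5: u0 ∈ [0, 9/35)
j=5 picked index 5: u0 ∈ [-1/10, 11/70)
j=6 picked index 5: u0 ∈ [-1/5, 2/35)
j=7 picked index 7: u0 ∈ [1/70, 13/70)
j=8 picked index 7: u0 ∈ [-3/35, 3/35)
j=9 picked index 8: u0 ∈ [-1/70, 1/14)
intersection: [1/35, 2/35)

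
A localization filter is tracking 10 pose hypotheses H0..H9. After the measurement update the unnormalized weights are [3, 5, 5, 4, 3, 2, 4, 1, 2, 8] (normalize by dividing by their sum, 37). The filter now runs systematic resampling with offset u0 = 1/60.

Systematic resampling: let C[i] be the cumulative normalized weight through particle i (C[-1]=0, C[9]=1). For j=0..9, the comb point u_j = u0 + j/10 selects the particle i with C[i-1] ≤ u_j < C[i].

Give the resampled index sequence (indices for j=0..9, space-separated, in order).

0 1 2 2 3 4 6 7 9 9

C = [3/37, 8/37, 13/37, 17/37, 20/37, 22/37, 26/37, 27/37, 29/37, 1]
j=0: u_0=1/60 ∈ [0, 3/37) → index 0
j=1: u_1=7/60 ∈ [3/37, 8/37) → index 1
j=2: u_2=13/60 ∈ [8/37, 13/37) → index 2
j=3: u_3=19/60 ∈ [8/37, 13/37) → index 2
j=4: u_4=5/12 ∈ [13/37, 17/37) → index 3
j=5: u_5=31/60 ∈ [17/37, 20/37) → index 4
j=6: u_6=37/60 ∈ [22/37, 26/37) → index 6
j=7: u_7=43/60 ∈ [26/37, 27/37) → index 7
j=8: u_8=49/60 ∈ [29/37, 1) → index 9
j=9: u_9=11/12 ∈ [29/37, 1) → index 9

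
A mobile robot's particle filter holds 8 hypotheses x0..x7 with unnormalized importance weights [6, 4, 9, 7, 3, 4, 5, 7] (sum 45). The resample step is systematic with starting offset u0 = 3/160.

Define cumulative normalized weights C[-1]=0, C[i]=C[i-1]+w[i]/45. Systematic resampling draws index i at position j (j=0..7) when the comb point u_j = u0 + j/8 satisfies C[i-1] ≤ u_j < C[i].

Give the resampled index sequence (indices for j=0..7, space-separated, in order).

C = [2/15, 2/9, 19/45, 26/45, 29/45, 11/15, 38/45, 1]
j=0: u_0=3/160 ∈ [0, 2/15) → index 0
j=1: u_1=23/160 ∈ [2/15, 2/9) → index 1
j=2: u_2=43/160 ∈ [2/9, 19/45) → index 2
j=3: u_3=63/160 ∈ [2/9, 19/45) → index 2
j=4: u_4=83/160 ∈ [19/45, 26/45) → index 3
j=5: u_5=103/160 ∈ [26/45, 29/45) → index 4
j=6: u_6=123/160 ∈ [11/15, 38/45) → index 6
j=7: u_7=143/160 ∈ [38/45, 1) → index 7

0 1 2 2 3 4 6 7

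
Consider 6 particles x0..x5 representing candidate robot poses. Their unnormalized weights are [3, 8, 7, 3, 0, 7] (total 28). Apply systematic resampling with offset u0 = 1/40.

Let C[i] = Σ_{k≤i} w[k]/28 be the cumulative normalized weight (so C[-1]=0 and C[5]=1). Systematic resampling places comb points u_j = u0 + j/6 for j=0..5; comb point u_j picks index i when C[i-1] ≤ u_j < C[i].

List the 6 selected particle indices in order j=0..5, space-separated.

0 1 1 2 3 5

C = [3/28, 11/28, 9/14, 3/4, 3/4, 1]
j=0: u_0=1/40 ∈ [0, 3/28) → index 0
j=1: u_1=23/120 ∈ [3/28, 11/28) → index 1
j=2: u_2=43/120 ∈ [3/28, 11/28) → index 1
j=3: u_3=21/40 ∈ [11/28, 9/14) → index 2
j=4: u_4=83/120 ∈ [9/14, 3/4) → index 3
j=5: u_5=103/120 ∈ [3/4, 1) → index 5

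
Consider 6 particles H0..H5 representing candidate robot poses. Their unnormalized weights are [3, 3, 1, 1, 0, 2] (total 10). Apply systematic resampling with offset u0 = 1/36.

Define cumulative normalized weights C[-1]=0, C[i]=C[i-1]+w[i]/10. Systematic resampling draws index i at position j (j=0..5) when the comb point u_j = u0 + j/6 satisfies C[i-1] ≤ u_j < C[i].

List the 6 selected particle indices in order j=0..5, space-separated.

C = [3/10, 3/5, 7/10, 4/5, 4/5, 1]
j=0: u_0=1/36 ∈ [0, 3/10) → index 0
j=1: u_1=7/36 ∈ [0, 3/10) → index 0
j=2: u_2=13/36 ∈ [3/10, 3/5) → index 1
j=3: u_3=19/36 ∈ [3/10, 3/5) → index 1
j=4: u_4=25/36 ∈ [3/5, 7/10) → index 2
j=5: u_5=31/36 ∈ [4/5, 1) → index 5

0 0 1 1 2 5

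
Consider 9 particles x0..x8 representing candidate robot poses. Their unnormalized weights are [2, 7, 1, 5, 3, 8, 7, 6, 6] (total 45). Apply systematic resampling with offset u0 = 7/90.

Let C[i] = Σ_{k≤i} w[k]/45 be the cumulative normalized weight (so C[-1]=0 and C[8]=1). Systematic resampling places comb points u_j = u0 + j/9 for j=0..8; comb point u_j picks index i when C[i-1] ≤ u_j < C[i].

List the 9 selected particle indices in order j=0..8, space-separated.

C = [2/45, 1/5, 2/9, 1/3, 2/5, 26/45, 11/15, 13/15, 1]
j=0: u_0=7/90 ∈ [2/45, 1/5) → index 1
j=1: u_1=17/90 ∈ [2/45, 1/5) → index 1
j=2: u_2=3/10 ∈ [2/9, 1/3) → index 3
j=3: u_3=37/90 ∈ [2/5, 26/45) → index 5
j=4: u_4=47/90 ∈ [2/5, 26/45) → index 5
j=5: u_5=19/30 ∈ [26/45, 11/15) → index 6
j=6: u_6=67/90 ∈ [11/15, 13/15) → index 7
j=7: u_7=77/90 ∈ [11/15, 13/15) → index 7
j=8: u_8=29/30 ∈ [13/15, 1) → index 8

1 1 3 5 5 6 7 7 8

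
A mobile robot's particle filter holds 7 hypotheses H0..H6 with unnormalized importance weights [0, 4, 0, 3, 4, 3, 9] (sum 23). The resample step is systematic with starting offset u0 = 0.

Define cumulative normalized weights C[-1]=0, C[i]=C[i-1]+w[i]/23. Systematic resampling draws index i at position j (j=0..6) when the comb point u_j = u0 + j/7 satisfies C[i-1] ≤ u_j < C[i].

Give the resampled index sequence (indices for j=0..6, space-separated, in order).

1 1 3 4 5 6 6

C = [0, 4/23, 4/23, 7/23, 11/23, 14/23, 1]
j=0: u_0=0 ∈ [0, 4/23) → index 1
j=1: u_1=1/7 ∈ [0, 4/23) → index 1
j=2: u_2=2/7 ∈ [4/23, 7/23) → index 3
j=3: u_3=3/7 ∈ [7/23, 11/23) → index 4
j=4: u_4=4/7 ∈ [11/23, 14/23) → index 5
j=5: u_5=5/7 ∈ [14/23, 1) → index 6
j=6: u_6=6/7 ∈ [14/23, 1) → index 6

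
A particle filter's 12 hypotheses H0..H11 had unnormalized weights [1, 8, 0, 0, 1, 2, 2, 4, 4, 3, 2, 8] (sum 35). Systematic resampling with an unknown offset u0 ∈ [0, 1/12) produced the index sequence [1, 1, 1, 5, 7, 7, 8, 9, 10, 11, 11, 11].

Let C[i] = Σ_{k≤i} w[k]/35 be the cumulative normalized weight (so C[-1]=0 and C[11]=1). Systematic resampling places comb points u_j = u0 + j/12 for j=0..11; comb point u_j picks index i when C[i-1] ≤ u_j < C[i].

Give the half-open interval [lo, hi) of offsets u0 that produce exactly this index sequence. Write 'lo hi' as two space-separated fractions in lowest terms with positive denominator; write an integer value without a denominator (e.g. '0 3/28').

C = [1/35, 9/35, 9/35, 9/35, 2/7, 12/35, 2/5, 18/35, 22/35, 5/7, 27/35, 1]
j=0 picked index 1: u0 ∈ [1/35, 9/35)
j=1 picked index 1: u0 ∈ [-23/420, 73/420)
j=2 picked index 1: u0 ∈ [-29/210, 19/210)
j=3 picked index 5: u0 ∈ [1/28, 13/140)
j=4 picked index 7: u0 ∈ [1/15, 19/105)
j=5 picked index 7: u0 ∈ [-1/60, 41/420)
j=6 picked index 8: u0 ∈ [1/70, 9/70)
j=7 picked index 9: u0 ∈ [19/420, 11/84)
j=8 picked index 10: u0 ∈ [1/21, 11/105)
j=9 picked index 11: u0 ∈ [3/140, 1/4)
j=10 picked index 11: u0 ∈ [-13/210, 1/6)
j=11 picked index 11: u0 ∈ [-61/420, 1/12)
intersection: [1/15, 1/12)

1/15 1/12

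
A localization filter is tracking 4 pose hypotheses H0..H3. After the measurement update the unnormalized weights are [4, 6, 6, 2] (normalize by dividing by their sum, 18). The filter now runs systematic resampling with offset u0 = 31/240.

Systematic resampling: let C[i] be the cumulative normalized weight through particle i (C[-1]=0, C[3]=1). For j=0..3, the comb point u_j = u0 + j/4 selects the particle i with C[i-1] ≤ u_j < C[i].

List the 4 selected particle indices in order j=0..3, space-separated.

C = [2/9, 5/9, 8/9, 1]
j=0: u_0=31/240 ∈ [0, 2/9) → index 0
j=1: u_1=91/240 ∈ [2/9, 5/9) → index 1
j=2: u_2=151/240 ∈ [5/9, 8/9) → index 2
j=3: u_3=211/240 ∈ [5/9, 8/9) → index 2

0 1 2 2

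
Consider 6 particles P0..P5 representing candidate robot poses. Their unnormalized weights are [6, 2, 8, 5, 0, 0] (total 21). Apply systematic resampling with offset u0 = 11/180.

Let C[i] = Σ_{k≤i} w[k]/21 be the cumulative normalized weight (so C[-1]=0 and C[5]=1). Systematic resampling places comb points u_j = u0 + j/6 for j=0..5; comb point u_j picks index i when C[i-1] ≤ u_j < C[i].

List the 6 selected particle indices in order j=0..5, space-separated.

0 0 2 2 2 3

C = [2/7, 8/21, 16/21, 1, 1, 1]
j=0: u_0=11/180 ∈ [0, 2/7) → index 0
j=1: u_1=41/180 ∈ [0, 2/7) → index 0
j=2: u_2=71/180 ∈ [8/21, 16/21) → index 2
j=3: u_3=101/180 ∈ [8/21, 16/21) → index 2
j=4: u_4=131/180 ∈ [8/21, 16/21) → index 2
j=5: u_5=161/180 ∈ [16/21, 1) → index 3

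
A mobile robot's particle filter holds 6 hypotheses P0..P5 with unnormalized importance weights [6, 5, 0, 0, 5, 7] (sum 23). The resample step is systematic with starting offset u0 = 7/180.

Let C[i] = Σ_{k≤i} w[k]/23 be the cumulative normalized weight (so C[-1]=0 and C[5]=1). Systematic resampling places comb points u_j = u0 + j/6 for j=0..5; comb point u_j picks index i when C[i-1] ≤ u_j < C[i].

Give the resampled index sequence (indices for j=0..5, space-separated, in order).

0 0 1 4 5 5

C = [6/23, 11/23, 11/23, 11/23, 16/23, 1]
j=0: u_0=7/180 ∈ [0, 6/23) → index 0
j=1: u_1=37/180 ∈ [0, 6/23) → index 0
j=2: u_2=67/180 ∈ [6/23, 11/23) → index 1
j=3: u_3=97/180 ∈ [11/23, 16/23) → index 4
j=4: u_4=127/180 ∈ [16/23, 1) → index 5
j=5: u_5=157/180 ∈ [16/23, 1) → index 5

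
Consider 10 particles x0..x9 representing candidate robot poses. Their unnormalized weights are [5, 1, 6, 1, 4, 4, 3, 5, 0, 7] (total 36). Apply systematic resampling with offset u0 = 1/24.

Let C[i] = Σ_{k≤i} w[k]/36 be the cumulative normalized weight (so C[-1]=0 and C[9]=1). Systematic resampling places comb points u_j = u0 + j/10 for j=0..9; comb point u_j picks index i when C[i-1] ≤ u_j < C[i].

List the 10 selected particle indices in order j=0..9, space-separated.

C = [5/36, 1/6, 1/3, 13/36, 17/36, 7/12, 2/3, 29/36, 29/36, 1]
j=0: u_0=1/24 ∈ [0, 5/36) → index 0
j=1: u_1=17/120 ∈ [5/36, 1/6) → index 1
j=2: u_2=29/120 ∈ [1/6, 1/3) → index 2
j=3: u_3=41/120 ∈ [1/3, 13/36) → index 3
j=4: u_4=53/120 ∈ [13/36, 17/36) → index 4
j=5: u_5=13/24 ∈ [17/36, 7/12) → index 5
j=6: u_6=77/120 ∈ [7/12, 2/3) → index 6
j=7: u_7=89/120 ∈ [2/3, 29/36) → index 7
j=8: u_8=101/120 ∈ [29/36, 1) → index 9
j=9: u_9=113/120 ∈ [29/36, 1) → index 9

0 1 2 3 4 5 6 7 9 9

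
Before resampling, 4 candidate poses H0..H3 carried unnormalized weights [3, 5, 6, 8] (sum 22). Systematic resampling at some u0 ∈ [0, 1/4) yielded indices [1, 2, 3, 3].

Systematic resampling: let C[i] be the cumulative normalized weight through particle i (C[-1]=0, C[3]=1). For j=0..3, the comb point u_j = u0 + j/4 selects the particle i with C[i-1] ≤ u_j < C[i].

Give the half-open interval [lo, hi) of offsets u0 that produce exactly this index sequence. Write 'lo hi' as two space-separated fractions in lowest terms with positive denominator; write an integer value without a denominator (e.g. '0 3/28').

C = [3/22, 4/11, 7/11, 1]
j=0 picked index 1: u0 ∈ [3/22, 4/11)
j=1 picked index 2: u0 ∈ [5/44, 17/44)
j=2 picked index 3: u0 ∈ [3/22, 1/2)
j=3 picked index 3: u0 ∈ [-5/44, 1/4)
intersection: [3/22, 1/4)

3/22 1/4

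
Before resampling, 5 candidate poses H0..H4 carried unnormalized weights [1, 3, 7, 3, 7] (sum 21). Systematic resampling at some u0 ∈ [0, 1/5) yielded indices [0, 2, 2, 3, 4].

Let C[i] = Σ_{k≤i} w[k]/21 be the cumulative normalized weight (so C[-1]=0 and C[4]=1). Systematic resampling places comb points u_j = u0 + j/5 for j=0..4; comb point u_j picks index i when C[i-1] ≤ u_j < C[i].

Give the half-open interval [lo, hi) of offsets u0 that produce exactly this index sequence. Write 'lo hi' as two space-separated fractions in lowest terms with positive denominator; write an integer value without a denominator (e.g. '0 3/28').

C = [1/21, 4/21, 11/21, 2/3, 1]
j=0 picked index 0: u0 ∈ [0, 1/21)
j=1 picked index 2: u0 ∈ [-1/105, 34/105)
j=2 picked index 2: u0 ∈ [-22/105, 13/105)
j=3 picked index 3: u0 ∈ [-8/105, 1/15)
j=4 picked index 4: u0 ∈ [-2/15, 1/5)
intersection: [0, 1/21)

0 1/21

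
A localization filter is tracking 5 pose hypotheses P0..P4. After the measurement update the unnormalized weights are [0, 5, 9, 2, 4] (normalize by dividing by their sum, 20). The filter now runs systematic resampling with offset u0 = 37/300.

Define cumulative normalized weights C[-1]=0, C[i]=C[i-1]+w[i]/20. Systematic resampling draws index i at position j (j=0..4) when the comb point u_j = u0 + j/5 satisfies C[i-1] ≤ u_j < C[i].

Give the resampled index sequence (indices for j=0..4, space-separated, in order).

1 2 2 3 4

C = [0, 1/4, 7/10, 4/5, 1]
j=0: u_0=37/300 ∈ [0, 1/4) → index 1
j=1: u_1=97/300 ∈ [1/4, 7/10) → index 2
j=2: u_2=157/300 ∈ [1/4, 7/10) → index 2
j=3: u_3=217/300 ∈ [7/10, 4/5) → index 3
j=4: u_4=277/300 ∈ [4/5, 1) → index 4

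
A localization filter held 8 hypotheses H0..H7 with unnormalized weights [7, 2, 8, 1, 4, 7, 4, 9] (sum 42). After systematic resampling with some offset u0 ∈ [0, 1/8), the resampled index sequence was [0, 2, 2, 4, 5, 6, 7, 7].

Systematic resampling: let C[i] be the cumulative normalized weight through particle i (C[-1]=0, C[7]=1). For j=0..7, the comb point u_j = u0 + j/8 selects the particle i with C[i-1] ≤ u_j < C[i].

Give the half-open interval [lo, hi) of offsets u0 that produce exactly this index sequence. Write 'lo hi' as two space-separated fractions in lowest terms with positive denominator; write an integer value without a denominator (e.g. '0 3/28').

5/56 1/8

C = [1/6, 3/14, 17/42, 3/7, 11/21, 29/42, 11/14, 1]
j=0 picked index 0: u0 ∈ [0, 1/6)
j=1 picked index 2: u0 ∈ [5/56, 47/168)
j=2 picked index 2: u0 ∈ [-1/28, 13/84)
j=3 picked index 4: u0 ∈ [3/56, 25/168)
j=4 picked index 5: u0 ∈ [1/42, 4/21)
j=5 picked index 6: u0 ∈ [11/168, 9/56)
j=6 picked index 7: u0 ∈ [1/28, 1/4)
j=7 picked index 7: u0 ∈ [-5/56, 1/8)
intersection: [5/56, 1/8)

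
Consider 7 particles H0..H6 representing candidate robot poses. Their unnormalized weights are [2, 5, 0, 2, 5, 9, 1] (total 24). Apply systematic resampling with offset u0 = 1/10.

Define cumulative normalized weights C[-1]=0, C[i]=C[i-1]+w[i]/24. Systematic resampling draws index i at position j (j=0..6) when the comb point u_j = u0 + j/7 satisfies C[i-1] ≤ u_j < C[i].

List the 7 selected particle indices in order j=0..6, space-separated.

1 1 4 4 5 5 5

C = [1/12, 7/24, 7/24, 3/8, 7/12, 23/24, 1]
j=0: u_0=1/10 ∈ [1/12, 7/24) → index 1
j=1: u_1=17/70 ∈ [1/12, 7/24) → index 1
j=2: u_2=27/70 ∈ [3/8, 7/12) → index 4
j=3: u_3=37/70 ∈ [3/8, 7/12) → index 4
j=4: u_4=47/70 ∈ [7/12, 23/24) → index 5
j=5: u_5=57/70 ∈ [7/12, 23/24) → index 5
j=6: u_6=67/70 ∈ [7/12, 23/24) → index 5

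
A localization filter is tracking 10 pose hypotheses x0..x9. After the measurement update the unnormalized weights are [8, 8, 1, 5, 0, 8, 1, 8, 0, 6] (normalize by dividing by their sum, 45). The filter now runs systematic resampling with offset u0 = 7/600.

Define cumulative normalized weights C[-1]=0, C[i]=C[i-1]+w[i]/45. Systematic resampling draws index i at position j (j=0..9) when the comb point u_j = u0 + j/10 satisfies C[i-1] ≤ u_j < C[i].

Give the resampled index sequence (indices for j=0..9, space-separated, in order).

C = [8/45, 16/45, 17/45, 22/45, 22/45, 2/3, 31/45, 13/15, 13/15, 1]
j=0: u_0=7/600 ∈ [0, 8/45) → index 0
j=1: u_1=67/600 ∈ [0, 8/45) → index 0
j=2: u_2=127/600 ∈ [8/45, 16/45) → index 1
j=3: u_3=187/600 ∈ [8/45, 16/45) → index 1
j=4: u_4=247/600 ∈ [17/45, 22/45) → index 3
j=5: u_5=307/600 ∈ [22/45, 2/3) → index 5
j=6: u_6=367/600 ∈ [22/45, 2/3) → index 5
j=7: u_7=427/600 ∈ [31/45, 13/15) → index 7
j=8: u_8=487/600 ∈ [31/45, 13/15) → index 7
j=9: u_9=547/600 ∈ [13/15, 1) → index 9

0 0 1 1 3 5 5 7 7 9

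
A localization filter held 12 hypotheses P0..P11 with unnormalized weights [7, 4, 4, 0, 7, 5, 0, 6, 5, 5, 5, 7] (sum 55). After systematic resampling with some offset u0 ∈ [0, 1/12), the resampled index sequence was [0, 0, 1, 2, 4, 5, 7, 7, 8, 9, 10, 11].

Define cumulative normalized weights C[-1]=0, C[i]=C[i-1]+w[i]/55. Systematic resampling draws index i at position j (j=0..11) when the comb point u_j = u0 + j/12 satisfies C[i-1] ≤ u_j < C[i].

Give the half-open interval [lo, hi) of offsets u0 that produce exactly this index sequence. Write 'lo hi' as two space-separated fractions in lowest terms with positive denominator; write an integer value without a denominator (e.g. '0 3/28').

0 1/60

C = [7/55, 1/5, 3/11, 3/11, 2/5, 27/55, 27/55, 3/5, 38/55, 43/55, 48/55, 1]
j=0 picked index 0: u0 ∈ [0, 7/55)
j=1 picked index 0: u0 ∈ [-1/12, 29/660)
j=2 picked index 1: u0 ∈ [-13/330, 1/30)
j=3 picked index 2: u0 ∈ [-1/20, 1/44)
j=4 picked index 4: u0 ∈ [-2/33, 1/15)
j=5 picked index 5: u0 ∈ [-1/60, 49/660)
j=6 picked index 7: u0 ∈ [-1/110, 1/10)
j=7 picked index 7: u0 ∈ [-61/660, 1/60)
j=8 picked index 8: u0 ∈ [-1/15, 4/165)
j=9 picked index 9: u0 ∈ [-13/220, 7/220)
j=10 picked index 10: u0 ∈ [-17/330, 13/330)
j=11 picked index 11: u0 ∈ [-29/660, 1/12)
intersection: [0, 1/60)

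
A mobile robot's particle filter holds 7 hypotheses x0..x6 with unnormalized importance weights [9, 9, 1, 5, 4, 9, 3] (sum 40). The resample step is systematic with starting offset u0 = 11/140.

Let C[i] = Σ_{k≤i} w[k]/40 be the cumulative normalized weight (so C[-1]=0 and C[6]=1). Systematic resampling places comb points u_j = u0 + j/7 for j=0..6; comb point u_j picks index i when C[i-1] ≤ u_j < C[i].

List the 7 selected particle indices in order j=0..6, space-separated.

0 0 1 3 4 5 6

C = [9/40, 9/20, 19/40, 3/5, 7/10, 37/40, 1]
j=0: u_0=11/140 ∈ [0, 9/40) → index 0
j=1: u_1=31/140 ∈ [0, 9/40) → index 0
j=2: u_2=51/140 ∈ [9/40, 9/20) → index 1
j=3: u_3=71/140 ∈ [19/40, 3/5) → index 3
j=4: u_4=13/20 ∈ [3/5, 7/10) → index 4
j=5: u_5=111/140 ∈ [7/10, 37/40) → index 5
j=6: u_6=131/140 ∈ [37/40, 1) → index 6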